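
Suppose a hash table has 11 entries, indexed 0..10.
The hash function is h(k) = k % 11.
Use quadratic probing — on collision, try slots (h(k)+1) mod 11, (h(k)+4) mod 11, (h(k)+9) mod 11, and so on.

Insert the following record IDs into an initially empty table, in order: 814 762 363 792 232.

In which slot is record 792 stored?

814 hashes to 0; slot 0 is free -> place at 0.
762 hashes to 3; slot 3 is free -> place at 3.
363 hashes to 0; 0 taken -> place at 1.
792 hashes to 0; 0,1 taken -> place at 4.
232 hashes to 1; 1 taken -> place at 2.
Table: [814, 363, 232, 762, 792, _, _, _, _, _, _]

4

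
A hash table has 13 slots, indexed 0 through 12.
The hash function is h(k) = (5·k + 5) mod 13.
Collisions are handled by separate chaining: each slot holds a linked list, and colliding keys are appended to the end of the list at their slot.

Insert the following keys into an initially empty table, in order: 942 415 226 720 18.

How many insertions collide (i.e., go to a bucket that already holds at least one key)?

942 → bucket 9
415 → bucket 0
226 → bucket 4
720 → bucket 4 (collision)
18 → bucket 4 (collision)
Final buckets:
0: 415
1: _
2: _
3: _
4: 226 -> 720 -> 18
5: _
6: _
7: _
8: _
9: 942
10: _
11: _
12: _

2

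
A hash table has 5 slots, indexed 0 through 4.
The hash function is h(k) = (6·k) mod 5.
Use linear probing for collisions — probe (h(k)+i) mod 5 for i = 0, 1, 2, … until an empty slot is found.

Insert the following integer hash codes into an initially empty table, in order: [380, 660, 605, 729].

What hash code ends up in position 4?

729

380 hashes to 0; slot 0 is free => place at 0.
660 hashes to 0; 0 taken => place at 1.
605 hashes to 0; 0,1 taken => place at 2.
729 hashes to 4; slot 4 is free => place at 4.
Table: [380, 660, 605, ., 729]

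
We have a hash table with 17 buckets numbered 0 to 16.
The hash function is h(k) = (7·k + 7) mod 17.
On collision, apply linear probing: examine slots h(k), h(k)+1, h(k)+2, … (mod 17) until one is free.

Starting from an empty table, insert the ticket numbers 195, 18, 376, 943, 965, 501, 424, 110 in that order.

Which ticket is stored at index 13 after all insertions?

195: h=12 => slot 12
18: h=14 => slot 14
376: h=4 => slot 4
943: h=12, probe 12,13 => slot 13
965: h=13, probe 13,14,15 => slot 15
501: h=12, probe 12,13,14,15,16 => slot 16
424: h=0 => slot 0
110: h=12, probe 12,13,14,15,16,0,1 => slot 1
Table: [424, 110, ., ., 376, ., ., ., ., ., ., ., 195, 943, 18, 965, 501]

943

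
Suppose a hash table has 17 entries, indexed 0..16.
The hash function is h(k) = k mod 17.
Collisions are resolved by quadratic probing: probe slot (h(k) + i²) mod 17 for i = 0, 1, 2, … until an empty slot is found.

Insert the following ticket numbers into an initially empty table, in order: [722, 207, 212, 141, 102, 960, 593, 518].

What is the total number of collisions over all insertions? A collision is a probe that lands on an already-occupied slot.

722 hashes to 8; slot 8 is free → place at 8.
207 hashes to 3; slot 3 is free → place at 3.
212 hashes to 8; 8 taken → place at 9.
141 hashes to 5; slot 5 is free → place at 5.
102 hashes to 0; slot 0 is free → place at 0.
960 hashes to 8; 8,9 taken → place at 12.
593 hashes to 15; slot 15 is free → place at 15.
518 hashes to 8; 8,9,12,0 taken → place at 7.
Table: [102, _, _, 207, _, 141, _, 518, 722, 212, _, _, 960, _, _, 593, _]

7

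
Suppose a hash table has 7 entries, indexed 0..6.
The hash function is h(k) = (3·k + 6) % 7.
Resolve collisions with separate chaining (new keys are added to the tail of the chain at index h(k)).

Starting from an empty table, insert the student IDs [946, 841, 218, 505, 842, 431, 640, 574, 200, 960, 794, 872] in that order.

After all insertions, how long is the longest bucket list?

5

Insert 946: h=2, bucket 2 empty → new chain.
Insert 841: h=2, bucket 2 nonempty → append to chain.
Insert 218: h=2, bucket 2 nonempty → append to chain.
Insert 505: h=2, bucket 2 nonempty → append to chain.
Insert 842: h=5, bucket 5 empty → new chain.
Insert 431: h=4, bucket 4 empty → new chain.
Insert 640: h=1, bucket 1 empty → new chain.
Insert 574: h=6, bucket 6 empty → new chain.
Insert 200: h=4, bucket 4 nonempty → append to chain.
Insert 960: h=2, bucket 2 nonempty → append to chain.
Insert 794: h=1, bucket 1 nonempty → append to chain.
Insert 872: h=4, bucket 4 nonempty → append to chain.
Final buckets:
0: -
1: 640 -> 794
2: 946 -> 841 -> 218 -> 505 -> 960
3: -
4: 431 -> 200 -> 872
5: 842
6: 574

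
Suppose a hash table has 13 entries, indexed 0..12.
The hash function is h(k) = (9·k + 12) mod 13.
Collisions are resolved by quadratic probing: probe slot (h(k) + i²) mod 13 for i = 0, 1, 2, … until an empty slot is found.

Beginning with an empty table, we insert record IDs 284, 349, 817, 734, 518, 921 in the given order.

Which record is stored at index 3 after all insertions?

Insert 284: h=7, slot 7 empty → index 7.
Insert 349: h=7, slot 7 occupied → index 8.
Insert 817: h=7, slots 7,8 occupied → index 11.
Insert 734: h=1, slot 1 empty → index 1.
Insert 518: h=7, slots 7,8,11 occupied → index 3.
Insert 921: h=7, slots 7,8,11,3 occupied → index 10.
Table: [_, 734, _, 518, _, _, _, 284, 349, _, 921, 817, _]

518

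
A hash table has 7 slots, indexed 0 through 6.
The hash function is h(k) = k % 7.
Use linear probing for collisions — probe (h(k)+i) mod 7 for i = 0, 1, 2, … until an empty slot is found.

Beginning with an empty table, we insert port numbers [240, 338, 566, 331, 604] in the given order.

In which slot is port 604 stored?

5

240 hashes to 2; slot 2 is free => place at 2.
338 hashes to 2; 2 taken => place at 3.
566 hashes to 6; slot 6 is free => place at 6.
331 hashes to 2; 2,3 taken => place at 4.
604 hashes to 2; 2,3,4 taken => place at 5.
Table: [_, _, 240, 338, 331, 604, 566]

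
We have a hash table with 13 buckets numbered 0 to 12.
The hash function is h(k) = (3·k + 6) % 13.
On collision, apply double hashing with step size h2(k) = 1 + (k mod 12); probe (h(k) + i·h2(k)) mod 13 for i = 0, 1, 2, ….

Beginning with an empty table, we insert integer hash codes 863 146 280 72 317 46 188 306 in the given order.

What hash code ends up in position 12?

46

863: h=8 → slot 8
146: h=2 → slot 2
280: h=1 → slot 1
72: h=1, h2=1, probe 1,2,3 → slot 3
317: h=8, h2=6, probe 8,1,7 → slot 7
46: h=1, h2=11, probe 1,12 → slot 12
188: h=11 → slot 11
306: h=1, h2=7, probe 1,8,2,9 → slot 9
Table: [—, 280, 146, 72, —, —, —, 317, 863, 306, —, 188, 46]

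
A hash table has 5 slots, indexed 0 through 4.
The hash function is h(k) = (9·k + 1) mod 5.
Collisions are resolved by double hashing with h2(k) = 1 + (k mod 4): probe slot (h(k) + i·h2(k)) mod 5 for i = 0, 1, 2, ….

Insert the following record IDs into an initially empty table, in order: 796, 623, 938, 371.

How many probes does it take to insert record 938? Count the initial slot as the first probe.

2

796: h=0 -> slot 0
623: h=3 -> slot 3
938: h=3, h2=3, probe 3,1 -> slot 1
371: h=0, h2=4, probe 0,4 -> slot 4
Table: [796, 938, ∅, 623, 371]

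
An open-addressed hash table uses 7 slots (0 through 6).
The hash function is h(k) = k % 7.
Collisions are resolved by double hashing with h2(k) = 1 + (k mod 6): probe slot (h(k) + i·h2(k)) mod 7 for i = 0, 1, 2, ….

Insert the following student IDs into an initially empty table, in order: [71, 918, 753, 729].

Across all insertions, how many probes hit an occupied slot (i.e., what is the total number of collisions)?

71 hashes to 1; slot 1 is free → place at 1.
918 hashes to 1, h2=1; 1 taken → place at 2.
753 hashes to 4; slot 4 is free → place at 4.
729 hashes to 1, h2=4; 1 taken → place at 5.
Table: [., 71, 918, ., 753, 729, .]

2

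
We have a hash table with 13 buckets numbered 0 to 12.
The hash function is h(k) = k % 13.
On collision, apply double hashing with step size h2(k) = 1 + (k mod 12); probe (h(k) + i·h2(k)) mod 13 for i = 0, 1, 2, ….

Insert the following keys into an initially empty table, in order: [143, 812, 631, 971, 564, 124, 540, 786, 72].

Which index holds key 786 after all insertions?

143 hashes to 0; slot 0 is free -> place at 0.
812 hashes to 6; slot 6 is free -> place at 6.
631 hashes to 7; slot 7 is free -> place at 7.
971 hashes to 9; slot 9 is free -> place at 9.
564 hashes to 5; slot 5 is free -> place at 5.
124 hashes to 7, h2=5; 7 taken -> place at 12.
540 hashes to 7, h2=1; 7 taken -> place at 8.
786 hashes to 6, h2=7; 6,0,7 taken -> place at 1.
72 hashes to 7, h2=1; 7,8,9 taken -> place at 10.
Table: [143, 786, ., ., ., 564, 812, 631, 540, 971, 72, ., 124]

1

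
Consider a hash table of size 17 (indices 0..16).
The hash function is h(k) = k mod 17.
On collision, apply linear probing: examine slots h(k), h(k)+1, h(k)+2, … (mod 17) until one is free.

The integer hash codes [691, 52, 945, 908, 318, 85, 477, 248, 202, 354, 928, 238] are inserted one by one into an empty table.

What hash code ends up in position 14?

Insert 691: h=11, slot 11 empty → index 11.
Insert 52: h=1, slot 1 empty → index 1.
Insert 945: h=10, slot 10 empty → index 10.
Insert 908: h=7, slot 7 empty → index 7.
Insert 318: h=12, slot 12 empty → index 12.
Insert 85: h=0, slot 0 empty → index 0.
Insert 477: h=1, slot 1 occupied → index 2.
Insert 248: h=10, slots 10,11,12 occupied → index 13.
Insert 202: h=15, slot 15 empty → index 15.
Insert 354: h=14, slot 14 empty → index 14.
Insert 928: h=10, slots 10,11,12,13,14,15 occupied → index 16.
Insert 238: h=0, slots 0,1,2 occupied → index 3.
Table: [85, 52, 477, 238, —, —, —, 908, —, —, 945, 691, 318, 248, 354, 202, 928]

354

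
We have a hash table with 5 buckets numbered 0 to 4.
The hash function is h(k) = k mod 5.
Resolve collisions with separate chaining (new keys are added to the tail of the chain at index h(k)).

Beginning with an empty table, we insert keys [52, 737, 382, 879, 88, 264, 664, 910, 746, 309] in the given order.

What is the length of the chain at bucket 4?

52 → bucket 2
737 → bucket 2 (collision)
382 → bucket 2 (collision)
879 → bucket 4
88 → bucket 3
264 → bucket 4 (collision)
664 → bucket 4 (collision)
910 → bucket 0
746 → bucket 1
309 → bucket 4 (collision)
Final buckets:
0: 910
1: 746
2: 52 -> 737 -> 382
3: 88
4: 879 -> 264 -> 664 -> 309

4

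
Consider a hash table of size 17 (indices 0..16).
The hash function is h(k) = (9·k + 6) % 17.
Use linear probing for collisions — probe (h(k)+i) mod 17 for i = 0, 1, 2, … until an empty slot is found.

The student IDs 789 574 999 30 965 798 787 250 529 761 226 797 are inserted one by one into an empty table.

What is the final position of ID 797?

Insert 789: h=1, slot 1 empty → index 1.
Insert 574: h=4, slot 4 empty → index 4.
Insert 999: h=4, slot 4 occupied → index 5.
Insert 30: h=4, slots 4,5 occupied → index 6.
Insert 965: h=4, slots 4,5,6 occupied → index 7.
Insert 798: h=14, slot 14 empty → index 14.
Insert 787: h=0, slot 0 empty → index 0.
Insert 250: h=12, slot 12 empty → index 12.
Insert 529: h=7, slot 7 occupied → index 8.
Insert 761: h=4, slots 4,5,6,7,8 occupied → index 9.
Insert 226: h=0, slots 0,1 occupied → index 2.
Insert 797: h=5, slots 5,6,7,8,9 occupied → index 10.
Table: [787, 789, 226, ∅, 574, 999, 30, 965, 529, 761, 797, ∅, 250, ∅, 798, ∅, ∅]

10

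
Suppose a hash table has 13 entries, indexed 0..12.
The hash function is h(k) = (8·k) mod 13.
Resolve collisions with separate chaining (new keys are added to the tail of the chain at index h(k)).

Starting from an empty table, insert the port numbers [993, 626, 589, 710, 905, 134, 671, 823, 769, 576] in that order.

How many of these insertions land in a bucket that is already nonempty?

6

Insert 993: h=1, bucket 1 empty -> new chain.
Insert 626: h=3, bucket 3 empty -> new chain.
Insert 589: h=6, bucket 6 empty -> new chain.
Insert 710: h=12, bucket 12 empty -> new chain.
Insert 905: h=12, bucket 12 nonempty -> append to chain.
Insert 134: h=6, bucket 6 nonempty -> append to chain.
Insert 671: h=12, bucket 12 nonempty -> append to chain.
Insert 823: h=6, bucket 6 nonempty -> append to chain.
Insert 769: h=3, bucket 3 nonempty -> append to chain.
Insert 576: h=6, bucket 6 nonempty -> append to chain.
Final buckets:
0: ∅
1: 993
2: ∅
3: 626 -> 769
4: ∅
5: ∅
6: 589 -> 134 -> 823 -> 576
7: ∅
8: ∅
9: ∅
10: ∅
11: ∅
12: 710 -> 905 -> 671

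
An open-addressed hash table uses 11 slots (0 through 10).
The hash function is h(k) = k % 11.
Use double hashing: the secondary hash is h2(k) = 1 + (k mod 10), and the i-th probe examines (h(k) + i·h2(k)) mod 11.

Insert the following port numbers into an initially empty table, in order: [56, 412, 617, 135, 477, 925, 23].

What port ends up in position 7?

925

56: h=1 → slot 1
412: h=5 → slot 5
617: h=1, h2=8, probe 1,9 → slot 9
135: h=3 → slot 3
477: h=4 → slot 4
925: h=1, h2=6, probe 1,7 → slot 7
23: h=1, h2=4, probe 1,5,9,2 → slot 2
Table: [., 56, 23, 135, 477, 412, ., 925, ., 617, .]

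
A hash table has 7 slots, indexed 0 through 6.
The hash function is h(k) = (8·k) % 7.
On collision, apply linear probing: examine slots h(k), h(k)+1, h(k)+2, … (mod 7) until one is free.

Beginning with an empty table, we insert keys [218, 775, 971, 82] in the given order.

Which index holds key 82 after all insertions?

Insert 218: h=1, slot 1 empty → index 1.
Insert 775: h=5, slot 5 empty → index 5.
Insert 971: h=5, slot 5 occupied → index 6.
Insert 82: h=5, slots 5,6 occupied → index 0.
Table: [82, 218, -, -, -, 775, 971]

0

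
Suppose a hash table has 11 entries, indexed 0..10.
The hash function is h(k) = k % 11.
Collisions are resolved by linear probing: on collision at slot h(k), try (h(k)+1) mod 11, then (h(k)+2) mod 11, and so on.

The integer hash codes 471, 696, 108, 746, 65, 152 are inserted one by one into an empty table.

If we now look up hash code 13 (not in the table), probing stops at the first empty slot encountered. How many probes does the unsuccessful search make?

Insert 471: h=9, slot 9 empty → index 9.
Insert 696: h=3, slot 3 empty → index 3.
Insert 108: h=9, slot 9 occupied → index 10.
Insert 746: h=9, slots 9,10 occupied → index 0.
Insert 65: h=10, slots 10,0 occupied → index 1.
Insert 152: h=9, slots 9,10,0,1 occupied → index 2.
Table: [746, 65, 152, 696, _, _, _, _, _, 471, 108]
Lookup 13: h=2, probe 2,3,4 → slot 4 empty, not found.

3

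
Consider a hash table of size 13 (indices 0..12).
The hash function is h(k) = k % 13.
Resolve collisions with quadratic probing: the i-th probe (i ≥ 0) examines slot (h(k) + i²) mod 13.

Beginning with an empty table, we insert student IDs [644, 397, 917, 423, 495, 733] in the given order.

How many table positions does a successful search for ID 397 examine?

644 hashes to 7; slot 7 is free => place at 7.
397 hashes to 7; 7 taken => place at 8.
917 hashes to 7; 7,8 taken => place at 11.
423 hashes to 7; 7,8,11 taken => place at 3.
495 hashes to 1; slot 1 is free => place at 1.
733 hashes to 5; slot 5 is free => place at 5.
Table: [-, 495, -, 423, -, 733, -, 644, 397, -, -, 917, -]
Lookup 397: h=7, probe 7,8 → found at 8.

2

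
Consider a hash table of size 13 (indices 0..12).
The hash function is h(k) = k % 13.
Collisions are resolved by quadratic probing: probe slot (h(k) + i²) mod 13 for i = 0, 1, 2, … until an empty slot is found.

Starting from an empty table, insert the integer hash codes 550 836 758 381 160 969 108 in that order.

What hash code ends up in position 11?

Insert 550: h=4, slot 4 empty -> index 4.
Insert 836: h=4, slot 4 occupied -> index 5.
Insert 758: h=4, slots 4,5 occupied -> index 8.
Insert 381: h=4, slots 4,5,8 occupied -> index 0.
Insert 160: h=4, slots 4,5,8,0 occupied -> index 7.
Insert 969: h=7, slots 7,8 occupied -> index 11.
Insert 108: h=4, slots 4,5,8,0,7 occupied -> index 3.
Table: [381, ∅, ∅, 108, 550, 836, ∅, 160, 758, ∅, ∅, 969, ∅]

969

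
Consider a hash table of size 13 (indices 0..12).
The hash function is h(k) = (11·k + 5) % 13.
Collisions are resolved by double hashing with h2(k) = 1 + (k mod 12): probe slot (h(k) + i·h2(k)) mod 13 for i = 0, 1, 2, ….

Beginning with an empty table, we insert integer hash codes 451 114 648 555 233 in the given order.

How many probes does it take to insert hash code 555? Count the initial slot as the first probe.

451: h=0 -> slot 0
114: h=11 -> slot 11
648: h=9 -> slot 9
555: h=0, h2=4, probe 0,4 -> slot 4
233: h=7 -> slot 7
Table: [451, _, _, _, 555, _, _, 233, _, 648, _, 114, _]

2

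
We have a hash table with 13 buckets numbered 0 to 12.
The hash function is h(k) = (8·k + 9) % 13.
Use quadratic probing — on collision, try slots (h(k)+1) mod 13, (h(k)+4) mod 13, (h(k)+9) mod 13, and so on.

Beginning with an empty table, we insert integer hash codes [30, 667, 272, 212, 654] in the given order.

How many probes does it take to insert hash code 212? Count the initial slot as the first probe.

3

Insert 30: h=2, slot 2 empty → index 2.
Insert 667: h=2, slot 2 occupied → index 3.
Insert 272: h=1, slot 1 empty → index 1.
Insert 212: h=2, slots 2,3 occupied → index 6.
Insert 654: h=2, slots 2,3,6 occupied → index 11.
Table: [_, 272, 30, 667, _, _, 212, _, _, _, _, 654, _]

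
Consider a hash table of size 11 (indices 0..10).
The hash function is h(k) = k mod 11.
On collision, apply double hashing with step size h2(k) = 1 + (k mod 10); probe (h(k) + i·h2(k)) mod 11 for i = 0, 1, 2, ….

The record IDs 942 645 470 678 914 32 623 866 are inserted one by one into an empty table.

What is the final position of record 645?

2

Insert 942: h=7, slot 7 empty → index 7.
Insert 645: h=7, h2=6, slot 7 occupied → index 2.
Insert 470: h=8, slot 8 empty → index 8.
Insert 678: h=7, h2=9, slot 7 occupied → index 5.
Insert 914: h=1, slot 1 empty → index 1.
Insert 32: h=10, slot 10 empty → index 10.
Insert 623: h=7, h2=4, slot 7 occupied → index 0.
Insert 866: h=8, h2=7, slot 8 occupied → index 4.
Table: [623, 914, 645, —, 866, 678, —, 942, 470, —, 32]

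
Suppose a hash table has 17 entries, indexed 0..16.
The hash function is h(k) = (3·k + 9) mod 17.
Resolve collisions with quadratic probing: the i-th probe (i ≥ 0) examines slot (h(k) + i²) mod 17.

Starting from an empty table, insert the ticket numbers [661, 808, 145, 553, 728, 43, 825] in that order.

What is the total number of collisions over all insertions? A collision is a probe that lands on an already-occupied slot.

14

661: h=3 -> slot 3
808: h=2 -> slot 2
145: h=2, probe 2,3,6 -> slot 6
553: h=2, probe 2,3,6,11 -> slot 11
728: h=0 -> slot 0
43: h=2, probe 2,3,6,11,1 -> slot 1
825: h=2, probe 2,3,6,11,1,10 -> slot 10
Table: [728, 43, 808, 661, -, -, 145, -, -, -, 825, 553, -, -, -, -, -]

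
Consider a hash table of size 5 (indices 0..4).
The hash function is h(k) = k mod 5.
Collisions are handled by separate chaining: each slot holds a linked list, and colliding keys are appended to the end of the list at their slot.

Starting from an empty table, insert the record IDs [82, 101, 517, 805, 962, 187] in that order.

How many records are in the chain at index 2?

Insert 82: h=2, bucket 2 empty → new chain.
Insert 101: h=1, bucket 1 empty → new chain.
Insert 517: h=2, bucket 2 nonempty → append to chain.
Insert 805: h=0, bucket 0 empty → new chain.
Insert 962: h=2, bucket 2 nonempty → append to chain.
Insert 187: h=2, bucket 2 nonempty → append to chain.
Final buckets:
0: 805
1: 101
2: 82 -> 517 -> 962 -> 187
3: _
4: _

4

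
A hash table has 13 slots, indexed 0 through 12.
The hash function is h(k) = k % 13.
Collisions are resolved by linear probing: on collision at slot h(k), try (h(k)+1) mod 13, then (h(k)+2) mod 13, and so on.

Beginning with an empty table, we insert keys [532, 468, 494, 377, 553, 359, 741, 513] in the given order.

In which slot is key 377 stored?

2

532 hashes to 12; slot 12 is free → place at 12.
468 hashes to 0; slot 0 is free → place at 0.
494 hashes to 0; 0 taken → place at 1.
377 hashes to 0; 0,1 taken → place at 2.
553 hashes to 7; slot 7 is free → place at 7.
359 hashes to 8; slot 8 is free → place at 8.
741 hashes to 0; 0,1,2 taken → place at 3.
513 hashes to 6; slot 6 is free → place at 6.
Table: [468, 494, 377, 741, ., ., 513, 553, 359, ., ., ., 532]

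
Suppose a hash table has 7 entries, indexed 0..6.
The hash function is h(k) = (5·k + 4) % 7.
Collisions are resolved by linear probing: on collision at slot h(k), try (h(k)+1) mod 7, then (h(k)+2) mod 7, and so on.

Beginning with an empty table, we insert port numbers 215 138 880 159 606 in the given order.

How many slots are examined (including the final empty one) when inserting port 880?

215 hashes to 1; slot 1 is free → place at 1.
138 hashes to 1; 1 taken → place at 2.
880 hashes to 1; 1,2 taken → place at 3.
159 hashes to 1; 1,2,3 taken → place at 4.
606 hashes to 3; 3,4 taken → place at 5.
Table: [—, 215, 138, 880, 159, 606, —]

3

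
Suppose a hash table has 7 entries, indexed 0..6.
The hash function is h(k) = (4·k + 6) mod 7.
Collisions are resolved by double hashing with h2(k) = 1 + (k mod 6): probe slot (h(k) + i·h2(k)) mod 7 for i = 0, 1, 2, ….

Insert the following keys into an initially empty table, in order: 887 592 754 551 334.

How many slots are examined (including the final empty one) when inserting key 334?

4

887: h=5 → slot 5
592: h=1 → slot 1
754: h=5, h2=5, probe 5,3 → slot 3
551: h=5, h2=6, probe 5,4 → slot 4
334: h=5, h2=5, probe 5,3,1,6 → slot 6
Table: [_, 592, _, 754, 551, 887, 334]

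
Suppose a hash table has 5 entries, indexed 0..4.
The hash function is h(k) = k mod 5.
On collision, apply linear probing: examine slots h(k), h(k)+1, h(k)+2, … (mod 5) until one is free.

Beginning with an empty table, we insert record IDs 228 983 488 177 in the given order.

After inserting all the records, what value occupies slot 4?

983

228: h=3 → slot 3
983: h=3, probe 3,4 → slot 4
488: h=3, probe 3,4,0 → slot 0
177: h=2 → slot 2
Table: [488, —, 177, 228, 983]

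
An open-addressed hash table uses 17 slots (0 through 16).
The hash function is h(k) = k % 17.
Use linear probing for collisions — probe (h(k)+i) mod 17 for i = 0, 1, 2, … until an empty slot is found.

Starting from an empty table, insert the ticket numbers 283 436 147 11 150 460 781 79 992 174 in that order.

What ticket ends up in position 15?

150

283: h=11 → slot 11
436: h=11, probe 11,12 → slot 12
147: h=11, probe 11,12,13 → slot 13
11: h=11, probe 11,12,13,14 → slot 14
150: h=14, probe 14,15 → slot 15
460: h=1 → slot 1
781: h=16 → slot 16
79: h=11, probe 11,12,13,14,15,16,0 → slot 0
992: h=6 → slot 6
174: h=4 → slot 4
Table: [79, 460, -, -, 174, -, 992, -, -, -, -, 283, 436, 147, 11, 150, 781]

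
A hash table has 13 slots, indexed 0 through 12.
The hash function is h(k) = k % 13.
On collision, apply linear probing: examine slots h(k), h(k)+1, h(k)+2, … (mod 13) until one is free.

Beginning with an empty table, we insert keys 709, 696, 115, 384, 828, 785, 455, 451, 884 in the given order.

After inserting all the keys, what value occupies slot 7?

Insert 709: h=7, slot 7 empty -> index 7.
Insert 696: h=7, slot 7 occupied -> index 8.
Insert 115: h=11, slot 11 empty -> index 11.
Insert 384: h=7, slots 7,8 occupied -> index 9.
Insert 828: h=9, slot 9 occupied -> index 10.
Insert 785: h=5, slot 5 empty -> index 5.
Insert 455: h=0, slot 0 empty -> index 0.
Insert 451: h=9, slots 9,10,11 occupied -> index 12.
Insert 884: h=0, slot 0 occupied -> index 1.
Table: [455, 884, ., ., ., 785, ., 709, 696, 384, 828, 115, 451]

709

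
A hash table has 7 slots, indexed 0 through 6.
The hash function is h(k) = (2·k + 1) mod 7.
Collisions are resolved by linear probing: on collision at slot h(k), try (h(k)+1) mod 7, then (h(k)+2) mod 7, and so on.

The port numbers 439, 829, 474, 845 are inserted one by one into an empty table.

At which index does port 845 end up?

Insert 439: h=4, slot 4 empty -> index 4.
Insert 829: h=0, slot 0 empty -> index 0.
Insert 474: h=4, slot 4 occupied -> index 5.
Insert 845: h=4, slots 4,5 occupied -> index 6.
Table: [829, _, _, _, 439, 474, 845]

6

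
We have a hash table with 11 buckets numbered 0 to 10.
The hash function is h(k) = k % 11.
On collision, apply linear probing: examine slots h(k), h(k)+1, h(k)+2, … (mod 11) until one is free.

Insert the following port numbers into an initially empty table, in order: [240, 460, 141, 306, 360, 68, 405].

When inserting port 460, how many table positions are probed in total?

240: h=9 → slot 9
460: h=9, probe 9,10 → slot 10
141: h=9, probe 9,10,0 → slot 0
306: h=9, probe 9,10,0,1 → slot 1
360: h=8 → slot 8
68: h=2 → slot 2
405: h=9, probe 9,10,0,1,2,3 → slot 3
Table: [141, 306, 68, 405, —, —, —, —, 360, 240, 460]

2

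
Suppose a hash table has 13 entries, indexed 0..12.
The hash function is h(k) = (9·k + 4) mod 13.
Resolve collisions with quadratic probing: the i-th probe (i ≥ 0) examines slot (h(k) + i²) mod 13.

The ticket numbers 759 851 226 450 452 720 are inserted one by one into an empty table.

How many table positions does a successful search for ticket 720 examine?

759 hashes to 10; slot 10 is free => place at 10.
851 hashes to 6; slot 6 is free => place at 6.
226 hashes to 10; 10 taken => place at 11.
450 hashes to 11; 11 taken => place at 12.
452 hashes to 3; slot 3 is free => place at 3.
720 hashes to 10; 10,11 taken => place at 1.
Table: [-, 720, -, 452, -, -, 851, -, -, -, 759, 226, 450]
Lookup 720: h=10, probe 10,11,1 → found at 1.

3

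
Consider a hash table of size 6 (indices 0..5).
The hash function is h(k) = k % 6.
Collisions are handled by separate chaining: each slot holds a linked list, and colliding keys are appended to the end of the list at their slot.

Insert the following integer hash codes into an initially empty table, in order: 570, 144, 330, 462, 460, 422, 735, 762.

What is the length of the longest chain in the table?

5

570 → bucket 0
144 → bucket 0 (collision)
330 → bucket 0 (collision)
462 → bucket 0 (collision)
460 → bucket 4
422 → bucket 2
735 → bucket 3
762 → bucket 0 (collision)
Final buckets:
0: 570 -> 144 -> 330 -> 462 -> 762
1: .
2: 422
3: 735
4: 460
5: .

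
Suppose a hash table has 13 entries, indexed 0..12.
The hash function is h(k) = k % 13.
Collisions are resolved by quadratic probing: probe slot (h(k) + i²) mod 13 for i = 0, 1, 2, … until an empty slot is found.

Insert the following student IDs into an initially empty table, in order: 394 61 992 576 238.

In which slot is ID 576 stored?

8

Insert 394: h=4, slot 4 empty => index 4.
Insert 61: h=9, slot 9 empty => index 9.
Insert 992: h=4, slot 4 occupied => index 5.
Insert 576: h=4, slots 4,5 occupied => index 8.
Insert 238: h=4, slots 4,5,8 occupied => index 0.
Table: [238, —, —, —, 394, 992, —, —, 576, 61, —, —, —]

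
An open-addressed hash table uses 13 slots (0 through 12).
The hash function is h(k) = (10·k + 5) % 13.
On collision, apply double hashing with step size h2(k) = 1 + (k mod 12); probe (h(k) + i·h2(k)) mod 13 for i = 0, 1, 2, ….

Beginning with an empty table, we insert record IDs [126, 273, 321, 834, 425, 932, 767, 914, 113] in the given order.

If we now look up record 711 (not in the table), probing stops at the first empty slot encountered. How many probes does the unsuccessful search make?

2

126 hashes to 4; slot 4 is free → place at 4.
273 hashes to 5; slot 5 is free → place at 5.
321 hashes to 4, h2=10; 4 taken → place at 1.
834 hashes to 12; slot 12 is free → place at 12.
425 hashes to 4, h2=6; 4 taken → place at 10.
932 hashes to 4, h2=9; 4 taken → place at 0.
767 hashes to 5, h2=12; 5,4 taken → place at 3.
914 hashes to 6; slot 6 is free → place at 6.
113 hashes to 4, h2=6; 4,10,3 taken → place at 9.
Table: [932, 321, ∅, 767, 126, 273, 914, ∅, ∅, 113, 425, ∅, 834]
Lookup 711: h=4, h2=4, probe 4,8 → slot 8 empty, not found.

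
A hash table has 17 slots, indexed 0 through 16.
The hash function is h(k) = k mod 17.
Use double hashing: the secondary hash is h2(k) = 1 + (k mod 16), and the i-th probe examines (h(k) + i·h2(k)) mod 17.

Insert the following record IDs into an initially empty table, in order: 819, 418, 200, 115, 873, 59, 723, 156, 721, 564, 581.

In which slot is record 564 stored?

1

819 hashes to 3; slot 3 is free -> place at 3.
418 hashes to 10; slot 10 is free -> place at 10.
200 hashes to 13; slot 13 is free -> place at 13.
115 hashes to 13, h2=4; 13 taken -> place at 0.
873 hashes to 6; slot 6 is free -> place at 6.
59 hashes to 8; slot 8 is free -> place at 8.
723 hashes to 9; slot 9 is free -> place at 9.
156 hashes to 3, h2=13; 3 taken -> place at 16.
721 hashes to 7; slot 7 is free -> place at 7.
564 hashes to 3, h2=5; 3,8,13 taken -> place at 1.
581 hashes to 3, h2=6; 3,9 taken -> place at 15.
Table: [115, 564, -, 819, -, -, 873, 721, 59, 723, 418, -, -, 200, -, 581, 156]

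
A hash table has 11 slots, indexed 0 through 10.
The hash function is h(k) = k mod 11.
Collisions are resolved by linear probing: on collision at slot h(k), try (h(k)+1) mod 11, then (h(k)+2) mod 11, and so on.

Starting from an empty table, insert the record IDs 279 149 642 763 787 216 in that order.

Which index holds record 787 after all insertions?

8

279 hashes to 4; slot 4 is free => place at 4.
149 hashes to 6; slot 6 is free => place at 6.
642 hashes to 4; 4 taken => place at 5.
763 hashes to 4; 4,5,6 taken => place at 7.
787 hashes to 6; 6,7 taken => place at 8.
216 hashes to 7; 7,8 taken => place at 9.
Table: [_, _, _, _, 279, 642, 149, 763, 787, 216, _]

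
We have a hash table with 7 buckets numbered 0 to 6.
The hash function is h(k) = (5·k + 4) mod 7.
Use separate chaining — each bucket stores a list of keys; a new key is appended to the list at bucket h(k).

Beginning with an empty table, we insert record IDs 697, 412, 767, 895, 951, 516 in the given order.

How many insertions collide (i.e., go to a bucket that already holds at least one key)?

697 → bucket 3
412 → bucket 6
767 → bucket 3 (collision)
895 → bucket 6 (collision)
951 → bucket 6 (collision)
516 → bucket 1
Final buckets:
0: —
1: 516
2: —
3: 697 -> 767
4: —
5: —
6: 412 -> 895 -> 951

3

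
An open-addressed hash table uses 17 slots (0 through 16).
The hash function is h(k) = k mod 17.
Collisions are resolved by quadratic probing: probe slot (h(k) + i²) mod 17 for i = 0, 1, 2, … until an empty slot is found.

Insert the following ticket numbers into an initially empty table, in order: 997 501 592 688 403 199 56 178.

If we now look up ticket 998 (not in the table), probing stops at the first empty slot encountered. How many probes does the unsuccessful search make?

3

Insert 997: h=11, slot 11 empty -> index 11.
Insert 501: h=8, slot 8 empty -> index 8.
Insert 592: h=14, slot 14 empty -> index 14.
Insert 688: h=8, slot 8 occupied -> index 9.
Insert 403: h=12, slot 12 empty -> index 12.
Insert 199: h=12, slot 12 occupied -> index 13.
Insert 56: h=5, slot 5 empty -> index 5.
Insert 178: h=8, slots 8,9,12 occupied -> index 0.
Table: [178, —, —, —, —, 56, —, —, 501, 688, —, 997, 403, 199, 592, —, —]
Lookup 998: h=12, probe 12,13,16 → slot 16 empty, not found.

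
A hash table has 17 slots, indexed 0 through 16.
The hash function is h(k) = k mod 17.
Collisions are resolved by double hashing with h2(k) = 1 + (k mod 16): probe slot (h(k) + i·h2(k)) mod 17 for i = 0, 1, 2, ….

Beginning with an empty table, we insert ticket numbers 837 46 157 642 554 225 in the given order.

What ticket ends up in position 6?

Insert 837: h=4, slot 4 empty → index 4.
Insert 46: h=12, slot 12 empty → index 12.
Insert 157: h=4, h2=14, slot 4 occupied → index 1.
Insert 642: h=13, slot 13 empty → index 13.
Insert 554: h=10, slot 10 empty → index 10.
Insert 225: h=4, h2=2, slot 4 occupied → index 6.
Table: [—, 157, —, —, 837, —, 225, —, —, —, 554, —, 46, 642, —, —, —]

225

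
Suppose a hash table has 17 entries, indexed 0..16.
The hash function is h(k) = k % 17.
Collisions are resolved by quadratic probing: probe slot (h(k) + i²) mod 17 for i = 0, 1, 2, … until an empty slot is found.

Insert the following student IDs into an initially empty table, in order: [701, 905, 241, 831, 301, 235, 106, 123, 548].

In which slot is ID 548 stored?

6

Insert 701: h=4, slot 4 empty → index 4.
Insert 905: h=4, slot 4 occupied → index 5.
Insert 241: h=3, slot 3 empty → index 3.
Insert 831: h=15, slot 15 empty → index 15.
Insert 301: h=12, slot 12 empty → index 12.
Insert 235: h=14, slot 14 empty → index 14.
Insert 106: h=4, slots 4,5 occupied → index 8.
Insert 123: h=4, slots 4,5,8 occupied → index 13.
Insert 548: h=4, slots 4,5,8,13,3,12 occupied → index 6.
Table: [-, -, -, 241, 701, 905, 548, -, 106, -, -, -, 301, 123, 235, 831, -]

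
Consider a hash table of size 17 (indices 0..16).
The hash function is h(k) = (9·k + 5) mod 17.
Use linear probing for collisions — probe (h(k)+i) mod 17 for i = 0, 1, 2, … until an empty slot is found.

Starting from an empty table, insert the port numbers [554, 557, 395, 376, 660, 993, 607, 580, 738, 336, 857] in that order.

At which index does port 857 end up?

2

Insert 554: h=10, slot 10 empty -> index 10.
Insert 557: h=3, slot 3 empty -> index 3.
Insert 395: h=7, slot 7 empty -> index 7.
Insert 376: h=6, slot 6 empty -> index 6.
Insert 660: h=12, slot 12 empty -> index 12.
Insert 993: h=0, slot 0 empty -> index 0.
Insert 607: h=11, slot 11 empty -> index 11.
Insert 580: h=6, slots 6,7 occupied -> index 8.
Insert 738: h=0, slot 0 occupied -> index 1.
Insert 336: h=3, slot 3 occupied -> index 4.
Insert 857: h=0, slots 0,1 occupied -> index 2.
Table: [993, 738, 857, 557, 336, ∅, 376, 395, 580, ∅, 554, 607, 660, ∅, ∅, ∅, ∅]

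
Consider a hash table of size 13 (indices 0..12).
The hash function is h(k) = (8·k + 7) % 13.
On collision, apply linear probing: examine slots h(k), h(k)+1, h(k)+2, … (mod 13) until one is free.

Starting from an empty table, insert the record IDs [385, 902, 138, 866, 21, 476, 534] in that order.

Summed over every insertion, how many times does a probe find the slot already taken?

13

385 hashes to 6; slot 6 is free => place at 6.
902 hashes to 8; slot 8 is free => place at 8.
138 hashes to 6; 6 taken => place at 7.
866 hashes to 6; 6,7,8 taken => place at 9.
21 hashes to 6; 6,7,8,9 taken => place at 10.
476 hashes to 6; 6,7,8,9,10 taken => place at 11.
534 hashes to 2; slot 2 is free => place at 2.
Table: [_, _, 534, _, _, _, 385, 138, 902, 866, 21, 476, _]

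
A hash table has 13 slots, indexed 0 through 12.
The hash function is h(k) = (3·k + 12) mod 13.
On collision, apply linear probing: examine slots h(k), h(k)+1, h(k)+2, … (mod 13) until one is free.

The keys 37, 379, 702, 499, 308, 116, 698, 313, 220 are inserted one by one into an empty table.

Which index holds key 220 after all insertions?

10

Insert 37: h=6, slot 6 empty -> index 6.
Insert 379: h=5, slot 5 empty -> index 5.
Insert 702: h=12, slot 12 empty -> index 12.
Insert 499: h=1, slot 1 empty -> index 1.
Insert 308: h=0, slot 0 empty -> index 0.
Insert 116: h=9, slot 9 empty -> index 9.
Insert 698: h=0, slots 0,1 occupied -> index 2.
Insert 313: h=2, slot 2 occupied -> index 3.
Insert 220: h=9, slot 9 occupied -> index 10.
Table: [308, 499, 698, 313, -, 379, 37, -, -, 116, 220, -, 702]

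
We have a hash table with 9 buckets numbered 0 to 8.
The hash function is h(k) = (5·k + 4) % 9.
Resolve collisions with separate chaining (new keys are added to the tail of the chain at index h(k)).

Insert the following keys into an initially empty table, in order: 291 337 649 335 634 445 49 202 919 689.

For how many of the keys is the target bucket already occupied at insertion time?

5

Insert 291: h=1, bucket 1 empty -> new chain.
Insert 337: h=6, bucket 6 empty -> new chain.
Insert 649: h=0, bucket 0 empty -> new chain.
Insert 335: h=5, bucket 5 empty -> new chain.
Insert 634: h=6, bucket 6 nonempty -> append to chain.
Insert 445: h=6, bucket 6 nonempty -> append to chain.
Insert 49: h=6, bucket 6 nonempty -> append to chain.
Insert 202: h=6, bucket 6 nonempty -> append to chain.
Insert 919: h=0, bucket 0 nonempty -> append to chain.
Insert 689: h=2, bucket 2 empty -> new chain.
Final buckets:
0: 649 -> 919
1: 291
2: 689
3: .
4: .
5: 335
6: 337 -> 634 -> 445 -> 49 -> 202
7: .
8: .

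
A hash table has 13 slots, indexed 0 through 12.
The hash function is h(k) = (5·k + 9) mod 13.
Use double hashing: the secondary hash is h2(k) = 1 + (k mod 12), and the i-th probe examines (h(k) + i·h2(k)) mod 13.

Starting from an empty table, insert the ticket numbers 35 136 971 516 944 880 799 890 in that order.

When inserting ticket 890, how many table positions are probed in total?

3

35 hashes to 2; slot 2 is free => place at 2.
136 hashes to 0; slot 0 is free => place at 0.
971 hashes to 2, h2=12; 2 taken => place at 1.
516 hashes to 2, h2=1; 2 taken => place at 3.
944 hashes to 10; slot 10 is free => place at 10.
880 hashes to 2, h2=5; 2 taken => place at 7.
799 hashes to 0, h2=8; 0 taken => place at 8.
890 hashes to 0, h2=3; 0,3 taken => place at 6.
Table: [136, 971, 35, 516, ., ., 890, 880, 799, ., 944, ., .]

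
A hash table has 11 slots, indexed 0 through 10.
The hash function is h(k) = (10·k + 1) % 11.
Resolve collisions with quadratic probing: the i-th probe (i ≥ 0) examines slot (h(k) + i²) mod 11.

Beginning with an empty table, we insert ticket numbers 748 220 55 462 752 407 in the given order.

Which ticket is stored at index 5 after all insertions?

748: h=1 => slot 1
220: h=1, probe 1,2 => slot 2
55: h=1, probe 1,2,5 => slot 5
462: h=1, probe 1,2,5,10 => slot 10
752: h=8 => slot 8
407: h=1, probe 1,2,5,10,6 => slot 6
Table: [_, 748, 220, _, _, 55, 407, _, 752, _, 462]

55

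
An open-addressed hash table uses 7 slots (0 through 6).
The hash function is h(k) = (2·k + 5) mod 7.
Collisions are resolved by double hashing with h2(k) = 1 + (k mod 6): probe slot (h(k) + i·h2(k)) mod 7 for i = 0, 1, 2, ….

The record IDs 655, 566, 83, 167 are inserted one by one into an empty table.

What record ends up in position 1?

167

655 hashes to 6; slot 6 is free → place at 6.
566 hashes to 3; slot 3 is free → place at 3.
83 hashes to 3, h2=6; 3 taken → place at 2.
167 hashes to 3, h2=6; 3,2 taken → place at 1.
Table: [_, 167, 83, 566, _, _, 655]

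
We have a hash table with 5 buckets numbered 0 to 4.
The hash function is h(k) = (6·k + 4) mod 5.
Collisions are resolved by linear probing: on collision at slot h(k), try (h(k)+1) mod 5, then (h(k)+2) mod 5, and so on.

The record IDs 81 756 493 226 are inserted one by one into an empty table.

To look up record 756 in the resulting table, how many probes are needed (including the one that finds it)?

81: h=0 → slot 0
756: h=0, probe 0,1 → slot 1
493: h=2 → slot 2
226: h=0, probe 0,1,2,3 → slot 3
Table: [81, 756, 493, 226, —]
Lookup 756: h=0, probe 0,1 → found at 1.

2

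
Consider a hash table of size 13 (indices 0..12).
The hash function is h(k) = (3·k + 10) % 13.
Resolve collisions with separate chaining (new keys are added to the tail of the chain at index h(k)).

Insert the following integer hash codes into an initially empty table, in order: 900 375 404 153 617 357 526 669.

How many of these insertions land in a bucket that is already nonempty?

900 → bucket 6
375 → bucket 4
404 → bucket 0
153 → bucket 1
617 → bucket 2
357 → bucket 2 (collision)
526 → bucket 2 (collision)
669 → bucket 2 (collision)
Final buckets:
0: 404
1: 153
2: 617 -> 357 -> 526 -> 669
3: —
4: 375
5: —
6: 900
7: —
8: —
9: —
10: —
11: —
12: —

3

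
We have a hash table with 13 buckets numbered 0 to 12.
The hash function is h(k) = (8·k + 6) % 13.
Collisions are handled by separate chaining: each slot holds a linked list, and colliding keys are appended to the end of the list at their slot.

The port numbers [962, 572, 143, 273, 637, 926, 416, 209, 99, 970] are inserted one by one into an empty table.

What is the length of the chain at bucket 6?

962 → bucket 6
572 → bucket 6 (collision)
143 → bucket 6 (collision)
273 → bucket 6 (collision)
637 → bucket 6 (collision)
926 → bucket 4
416 → bucket 6 (collision)
209 → bucket 1
99 → bucket 5
970 → bucket 5 (collision)
Final buckets:
0: -
1: 209
2: -
3: -
4: 926
5: 99 -> 970
6: 962 -> 572 -> 143 -> 273 -> 637 -> 416
7: -
8: -
9: -
10: -
11: -
12: -

6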